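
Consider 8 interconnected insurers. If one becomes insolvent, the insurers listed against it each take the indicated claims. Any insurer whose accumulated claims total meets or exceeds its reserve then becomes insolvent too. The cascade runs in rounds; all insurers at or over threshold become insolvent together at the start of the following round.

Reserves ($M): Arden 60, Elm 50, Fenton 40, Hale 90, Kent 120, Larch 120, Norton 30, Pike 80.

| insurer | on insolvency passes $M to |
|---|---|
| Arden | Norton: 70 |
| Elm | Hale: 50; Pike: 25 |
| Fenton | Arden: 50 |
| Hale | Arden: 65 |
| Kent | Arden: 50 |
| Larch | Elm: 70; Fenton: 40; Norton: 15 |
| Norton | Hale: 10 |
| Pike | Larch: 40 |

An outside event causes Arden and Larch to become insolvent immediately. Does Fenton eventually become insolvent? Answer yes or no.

yes

Round 1 — Arden, Larch become insolvent (initial).
  Elm: +70 → 70 ≥ 50
  Fenton: +40 → 40 ≥ 40
  Norton: +70+15 → 85 ≥ 30
Round 2 — Elm, Fenton, Norton become insolvent.
  Hale: +50+10 → 60 < 90
  Pike: +25 → 25 < 80
No further insolvencies.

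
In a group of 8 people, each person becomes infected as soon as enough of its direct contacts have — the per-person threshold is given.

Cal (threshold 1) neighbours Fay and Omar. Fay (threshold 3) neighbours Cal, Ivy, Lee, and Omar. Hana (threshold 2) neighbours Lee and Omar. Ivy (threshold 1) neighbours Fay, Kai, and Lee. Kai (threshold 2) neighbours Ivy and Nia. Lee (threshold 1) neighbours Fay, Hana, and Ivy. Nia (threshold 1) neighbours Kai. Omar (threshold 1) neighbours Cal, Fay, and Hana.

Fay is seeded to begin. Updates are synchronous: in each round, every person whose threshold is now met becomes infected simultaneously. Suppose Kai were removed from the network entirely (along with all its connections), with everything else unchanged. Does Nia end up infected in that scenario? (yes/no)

With Kai removed:
Round 1 — Fay becomes infected (initial).
Round 2 — checking thresholds:
  Cal: 1 of 2 neighbours ≥ 1, becomes infected.
  Ivy: 1 of 2 neighbours ≥ 1, becomes infected.
  Lee: 1 of 3 neighbours ≥ 1, becomes infected.
  Omar: 1 of 3 neighbours ≥ 1, becomes infected.
Round 3 — checking thresholds:
  Hana: 2 of 2 neighbours ≥ 2, becomes infected.
Round 4 — no new infections; cascade stops.

no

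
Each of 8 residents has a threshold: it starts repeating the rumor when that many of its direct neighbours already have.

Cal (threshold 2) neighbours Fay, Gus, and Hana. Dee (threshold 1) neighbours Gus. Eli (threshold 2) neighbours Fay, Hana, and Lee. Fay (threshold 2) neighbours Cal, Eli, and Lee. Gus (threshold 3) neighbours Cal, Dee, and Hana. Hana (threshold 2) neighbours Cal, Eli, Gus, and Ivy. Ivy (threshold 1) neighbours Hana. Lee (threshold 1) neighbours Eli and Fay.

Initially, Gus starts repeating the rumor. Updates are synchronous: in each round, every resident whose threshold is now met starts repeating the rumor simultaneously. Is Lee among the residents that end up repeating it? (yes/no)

no

Round 1 — Gus starts repeating the rumor (initial).
Round 2 — checking thresholds:
  Cal: 1 of 3 neighbours < 2, holds.
  Dee: 1 of 1 neighbours ≥ 1, starts repeating the rumor.
  Hana: 1 of 4 neighbours < 2, holds.
Round 3 — no new spreads; cascade stops.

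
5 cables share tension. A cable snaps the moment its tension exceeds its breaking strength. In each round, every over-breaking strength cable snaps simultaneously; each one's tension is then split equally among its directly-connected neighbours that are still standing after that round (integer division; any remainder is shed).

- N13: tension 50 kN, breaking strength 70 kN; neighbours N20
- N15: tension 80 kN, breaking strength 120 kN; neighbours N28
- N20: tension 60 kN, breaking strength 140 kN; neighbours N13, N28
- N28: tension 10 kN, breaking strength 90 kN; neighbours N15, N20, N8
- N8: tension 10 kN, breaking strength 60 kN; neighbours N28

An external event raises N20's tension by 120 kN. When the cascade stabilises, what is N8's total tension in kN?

60

Round 1 — N20 at 180 > 140. N20 snaps.
  N20 sheds 180 kN to N13, N28: 90 each.
    N13: 50+90 = 140 > 70
    N28: 10+90 = 100 > 90
Round 2 — N13, N28 snap.
  N13 sheds 140 kN: no online neighbours, lost.
  N28 sheds 100 kN to N15, N8: 50 each.
    N15: 80+50 = 130 > 120
    N8: 10+50 = 60 ≤ 60
Round 3 — N15 snaps.
  N15 sheds 130 kN: no online neighbours, lost.
No further breaks.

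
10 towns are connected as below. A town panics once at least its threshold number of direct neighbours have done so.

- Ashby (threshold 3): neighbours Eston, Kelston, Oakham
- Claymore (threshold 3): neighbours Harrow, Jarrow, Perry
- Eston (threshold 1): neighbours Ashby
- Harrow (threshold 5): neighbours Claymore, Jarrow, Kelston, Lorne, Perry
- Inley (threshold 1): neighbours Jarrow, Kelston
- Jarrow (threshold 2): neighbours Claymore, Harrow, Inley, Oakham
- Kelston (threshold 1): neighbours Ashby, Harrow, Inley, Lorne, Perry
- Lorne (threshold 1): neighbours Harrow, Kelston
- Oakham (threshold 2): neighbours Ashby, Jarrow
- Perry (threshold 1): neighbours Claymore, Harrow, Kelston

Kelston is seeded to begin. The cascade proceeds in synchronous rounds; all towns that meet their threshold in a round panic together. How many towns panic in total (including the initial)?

Round 1 — Kelston panics (initial).
Round 2 — checking thresholds:
  Ashby: 1 of 3 neighbours < 3, holds.
  Harrow: 1 of 5 neighbours < 5, holds.
  Inley: 1 of 2 neighbours ≥ 1, panics.
  Lorne: 1 of 2 neighbours ≥ 1, panics.
  Perry: 1 of 3 neighbours ≥ 1, panics.
Round 3 — no new panics; cascade stops.

4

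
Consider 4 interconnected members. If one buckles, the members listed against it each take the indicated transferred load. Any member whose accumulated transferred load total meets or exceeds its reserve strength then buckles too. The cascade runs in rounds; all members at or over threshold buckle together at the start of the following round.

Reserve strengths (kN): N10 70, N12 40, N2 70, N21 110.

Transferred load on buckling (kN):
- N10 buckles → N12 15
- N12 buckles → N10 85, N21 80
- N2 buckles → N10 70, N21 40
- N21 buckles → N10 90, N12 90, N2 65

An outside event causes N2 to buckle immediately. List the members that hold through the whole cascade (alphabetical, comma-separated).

N12, N21

Round 1 — N2 buckles (initial).
  N10: +70 → 70 ≥ 70
  N21: +40 → 40 < 110
Round 2 — N10 buckles.
  N12: +15 → 15 < 40
No further bucklings.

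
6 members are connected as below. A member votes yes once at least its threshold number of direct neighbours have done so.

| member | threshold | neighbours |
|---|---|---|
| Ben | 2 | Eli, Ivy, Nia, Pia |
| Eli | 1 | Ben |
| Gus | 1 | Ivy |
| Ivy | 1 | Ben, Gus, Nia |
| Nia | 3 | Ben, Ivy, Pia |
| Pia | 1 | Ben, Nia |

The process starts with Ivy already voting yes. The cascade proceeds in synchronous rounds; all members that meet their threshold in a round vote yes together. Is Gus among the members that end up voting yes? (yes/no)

yes

Round 1 — Ivy votes yes (initial).
Round 2 — checking thresholds:
  Ben: 1 of 4 neighbours < 2, holds.
  Gus: 1 of 1 neighbours ≥ 1, votes yes.
  Nia: 1 of 3 neighbours < 3, holds.
Round 3 — no new yes votes; cascade stops.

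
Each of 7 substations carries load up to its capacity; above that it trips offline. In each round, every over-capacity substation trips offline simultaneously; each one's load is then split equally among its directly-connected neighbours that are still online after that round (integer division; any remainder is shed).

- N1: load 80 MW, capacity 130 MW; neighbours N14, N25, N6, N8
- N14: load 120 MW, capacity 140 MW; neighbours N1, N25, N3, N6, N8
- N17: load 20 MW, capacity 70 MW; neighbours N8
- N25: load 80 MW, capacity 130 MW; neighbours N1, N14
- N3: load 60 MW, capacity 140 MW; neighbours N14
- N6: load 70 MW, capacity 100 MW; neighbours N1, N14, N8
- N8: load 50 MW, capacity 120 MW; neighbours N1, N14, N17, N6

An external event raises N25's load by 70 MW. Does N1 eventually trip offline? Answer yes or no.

yes

Round 1 — N25 at 150 > 130. N25 trips offline.
  N25 sheds 150 MW to N1, N14: 75 each.
    N1: 80+75 = 155 > 130
    N14: 120+75 = 195 > 140
Round 2 — N1, N14 trip offline.
  N1 sheds 155 MW to N6, N8: 77 each (1 lost).
    N6: 70+77 = 147 > 100
    N8: 50+77 = 127 > 120
  N14 sheds 195 MW to N3, N6, N8: 65 each.
    N3: 60+65 = 125 ≤ 140
    N6: 147+65 = 212 > 100
    N8: 127+65 = 192 > 120
Round 3 — N6, N8 trip offline.
  N6 sheds 212 MW: no online neighbours, lost.
  N8 sheds 192 MW to N17: 192 each.
    N17: 20+192 = 212 > 70
Round 4 — N17 trips offline.
  N17 sheds 212 MW: no online neighbours, lost.
No further trips.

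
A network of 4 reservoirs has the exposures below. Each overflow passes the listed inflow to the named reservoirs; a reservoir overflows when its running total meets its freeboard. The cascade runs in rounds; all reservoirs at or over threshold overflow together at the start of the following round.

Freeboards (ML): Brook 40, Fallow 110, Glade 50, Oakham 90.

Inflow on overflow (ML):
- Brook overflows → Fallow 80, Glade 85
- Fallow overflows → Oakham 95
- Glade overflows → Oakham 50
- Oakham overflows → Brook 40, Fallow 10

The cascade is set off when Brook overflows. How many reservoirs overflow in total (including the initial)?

2

Round 1 — Brook overflows (initial).
  Fallow: +80 → 80 < 110
  Glade: +85 → 85 ≥ 50
Round 2 — Glade overflows.
  Oakham: +50 → 50 < 90
No further overflows.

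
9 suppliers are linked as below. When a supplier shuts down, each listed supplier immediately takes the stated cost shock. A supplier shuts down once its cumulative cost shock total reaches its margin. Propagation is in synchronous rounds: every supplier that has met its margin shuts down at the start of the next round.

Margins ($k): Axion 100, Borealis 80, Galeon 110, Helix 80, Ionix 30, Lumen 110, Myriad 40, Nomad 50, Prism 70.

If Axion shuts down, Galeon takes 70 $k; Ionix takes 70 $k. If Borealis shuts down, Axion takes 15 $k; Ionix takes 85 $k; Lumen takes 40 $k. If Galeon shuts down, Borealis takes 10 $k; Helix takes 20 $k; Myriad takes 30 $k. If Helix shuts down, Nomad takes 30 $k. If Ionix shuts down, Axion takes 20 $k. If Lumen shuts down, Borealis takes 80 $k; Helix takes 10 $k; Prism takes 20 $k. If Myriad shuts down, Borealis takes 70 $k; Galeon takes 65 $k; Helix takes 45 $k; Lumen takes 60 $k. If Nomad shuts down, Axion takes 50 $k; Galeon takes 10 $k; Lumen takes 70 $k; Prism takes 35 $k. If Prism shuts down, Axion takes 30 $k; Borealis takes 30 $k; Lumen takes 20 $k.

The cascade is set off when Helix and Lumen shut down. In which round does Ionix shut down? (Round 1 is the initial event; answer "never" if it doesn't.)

3

Round 1 — Helix, Lumen shut down (initial).
  Borealis: +80 → 80 ≥ 80
  Nomad: +30 → 30 < 50
  Prism: +20 → 20 < 70
Round 2 — Borealis shuts down.
  Axion: +15 → 15 < 100
  Ionix: +85 → 85 ≥ 30
Round 3 — Ionix shuts down.
  Axion: +20 → 35 < 100
No further shutdowns.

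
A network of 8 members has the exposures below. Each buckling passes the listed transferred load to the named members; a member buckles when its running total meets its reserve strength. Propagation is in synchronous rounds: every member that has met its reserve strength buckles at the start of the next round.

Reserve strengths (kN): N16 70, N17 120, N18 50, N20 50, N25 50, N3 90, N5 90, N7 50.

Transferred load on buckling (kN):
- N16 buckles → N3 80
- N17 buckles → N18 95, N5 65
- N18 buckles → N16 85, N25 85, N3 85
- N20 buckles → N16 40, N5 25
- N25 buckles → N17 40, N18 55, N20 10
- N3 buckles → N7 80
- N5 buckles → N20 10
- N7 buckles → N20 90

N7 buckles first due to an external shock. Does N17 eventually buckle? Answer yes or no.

Round 1 — N7 buckles (initial).
  N20: +90 → 90 ≥ 50
Round 2 — N20 buckles.
  N16: +40 → 40 < 70
  N5: +25 → 25 < 90
No further bucklings.

no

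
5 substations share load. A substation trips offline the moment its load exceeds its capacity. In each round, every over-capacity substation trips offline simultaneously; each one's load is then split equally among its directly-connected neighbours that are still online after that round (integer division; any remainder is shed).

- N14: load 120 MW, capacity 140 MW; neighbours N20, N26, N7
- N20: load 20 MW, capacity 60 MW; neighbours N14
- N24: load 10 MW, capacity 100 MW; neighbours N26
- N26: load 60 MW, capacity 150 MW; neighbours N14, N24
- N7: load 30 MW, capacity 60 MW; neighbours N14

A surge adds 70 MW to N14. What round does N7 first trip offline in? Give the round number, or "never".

2

Round 1 — N14 at 190 > 140. N14 trips offline.
  N14 sheds 190 MW to N20, N26, N7: 63 each (1 lost).
    N20: 20+63 = 83 > 60
    N26: 60+63 = 123 ≤ 150
    N7: 30+63 = 93 > 60
Round 2 — N20, N7 trip offline.
  N20 sheds 83 MW: no online neighbours, lost.
  N7 sheds 93 MW: no online neighbours, lost.
No further trips.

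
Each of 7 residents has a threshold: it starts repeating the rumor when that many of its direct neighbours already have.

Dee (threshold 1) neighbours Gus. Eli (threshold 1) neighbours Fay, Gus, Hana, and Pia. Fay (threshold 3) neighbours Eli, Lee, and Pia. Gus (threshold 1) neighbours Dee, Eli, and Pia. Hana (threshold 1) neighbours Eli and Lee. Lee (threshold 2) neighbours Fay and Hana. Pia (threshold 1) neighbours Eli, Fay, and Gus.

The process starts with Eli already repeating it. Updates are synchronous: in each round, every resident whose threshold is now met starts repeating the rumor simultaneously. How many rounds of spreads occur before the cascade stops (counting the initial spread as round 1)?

Round 1 — Eli starts repeating the rumor (initial).
Round 2 — checking thresholds:
  Fay: 1 of 3 neighbours < 3, holds.
  Gus: 1 of 3 neighbours ≥ 1, starts repeating the rumor.
  Hana: 1 of 2 neighbours ≥ 1, starts repeating the rumor.
  Pia: 1 of 3 neighbours ≥ 1, starts repeating the rumor.
Round 3 — checking thresholds:
  Dee: 1 of 1 neighbours ≥ 1, starts repeating the rumor.
  Fay: 2 of 3 neighbours < 3, holds.
  Lee: 1 of 2 neighbours < 2, holds.
Round 4 — no new spreads; cascade stops.

3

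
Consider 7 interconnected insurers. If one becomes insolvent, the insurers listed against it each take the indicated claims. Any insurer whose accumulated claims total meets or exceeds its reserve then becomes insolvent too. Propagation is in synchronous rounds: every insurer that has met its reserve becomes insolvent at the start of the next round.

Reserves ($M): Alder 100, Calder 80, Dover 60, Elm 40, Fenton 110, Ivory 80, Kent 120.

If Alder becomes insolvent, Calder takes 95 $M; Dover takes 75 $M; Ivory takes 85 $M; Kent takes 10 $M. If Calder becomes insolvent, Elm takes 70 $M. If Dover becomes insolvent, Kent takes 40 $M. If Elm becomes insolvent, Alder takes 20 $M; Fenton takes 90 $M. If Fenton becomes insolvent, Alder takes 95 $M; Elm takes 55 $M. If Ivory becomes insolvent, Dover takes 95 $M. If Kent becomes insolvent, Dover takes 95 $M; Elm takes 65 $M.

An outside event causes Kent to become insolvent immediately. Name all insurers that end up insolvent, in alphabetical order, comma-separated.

Dover, Elm, Kent

Round 1 — Kent becomes insolvent (initial).
  Dover: +95 → 95 ≥ 60
  Elm: +65 → 65 ≥ 40
Round 2 — Dover, Elm become insolvent.
  Alder: +20 → 20 < 100
  Fenton: +90 → 90 < 110
No further insolvencies.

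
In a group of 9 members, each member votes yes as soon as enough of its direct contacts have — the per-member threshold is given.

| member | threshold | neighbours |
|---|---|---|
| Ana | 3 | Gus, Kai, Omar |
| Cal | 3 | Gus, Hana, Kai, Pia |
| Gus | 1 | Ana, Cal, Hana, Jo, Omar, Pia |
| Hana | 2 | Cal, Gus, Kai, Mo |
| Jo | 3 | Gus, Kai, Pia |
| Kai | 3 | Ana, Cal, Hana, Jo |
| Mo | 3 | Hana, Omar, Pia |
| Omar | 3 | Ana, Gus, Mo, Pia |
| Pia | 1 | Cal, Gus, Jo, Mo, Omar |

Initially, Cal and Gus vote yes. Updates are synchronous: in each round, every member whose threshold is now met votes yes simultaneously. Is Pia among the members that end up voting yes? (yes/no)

Round 1 — Cal, Gus vote yes (initial).
Round 2 — checking thresholds:
  Ana: 1 of 3 neighbours < 3, not yet.
  Hana: 2 of 4 neighbours ≥ 2, votes yes.
  Jo: 1 of 3 neighbours < 3, not yet.
  Kai: 1 of 4 neighbours < 3, not yet.
  Omar: 1 of 4 neighbours < 3, not yet.
  Pia: 2 of 5 neighbours ≥ 1, votes yes.
Round 3 — no new yes votes; cascade stops.

yes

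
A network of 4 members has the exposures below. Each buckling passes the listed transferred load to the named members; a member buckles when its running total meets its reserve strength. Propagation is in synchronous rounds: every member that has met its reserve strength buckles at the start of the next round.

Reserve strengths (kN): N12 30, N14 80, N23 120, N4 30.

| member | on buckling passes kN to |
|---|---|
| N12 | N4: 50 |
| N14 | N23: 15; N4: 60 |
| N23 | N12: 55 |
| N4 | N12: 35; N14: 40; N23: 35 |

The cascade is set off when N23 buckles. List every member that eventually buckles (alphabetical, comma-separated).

Round 1 — N23 buckles (initial).
  N12: +55 → 55 ≥ 30
Round 2 — N12 buckles.
  N4: +50 → 50 ≥ 30
Round 3 — N4 buckles.
  N14: +40 → 40 < 80
No further bucklings.

N12, N23, N4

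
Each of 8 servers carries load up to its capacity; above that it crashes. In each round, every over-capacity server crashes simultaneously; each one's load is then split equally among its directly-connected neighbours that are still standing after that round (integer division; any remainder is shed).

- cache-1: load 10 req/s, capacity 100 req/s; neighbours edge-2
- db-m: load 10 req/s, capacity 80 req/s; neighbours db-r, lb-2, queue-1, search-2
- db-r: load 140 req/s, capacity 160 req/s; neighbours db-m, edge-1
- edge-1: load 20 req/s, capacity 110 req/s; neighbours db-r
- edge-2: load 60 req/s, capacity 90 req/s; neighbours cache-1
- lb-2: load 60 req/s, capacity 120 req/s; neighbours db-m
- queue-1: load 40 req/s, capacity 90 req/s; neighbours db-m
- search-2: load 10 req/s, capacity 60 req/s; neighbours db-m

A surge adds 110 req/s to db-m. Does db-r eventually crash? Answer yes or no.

yes

Round 1 — db-m at 120 > 80. db-m crashes.
  db-m sheds 120 req/s to db-r, lb-2, queue-1, search-2: 30 each.
    db-r: 140+30 = 170 > 160
    lb-2: 60+30 = 90 ≤ 120
    queue-1: 40+30 = 70 ≤ 90
    search-2: 10+30 = 40 ≤ 60
Round 2 — db-r crashes.
  db-r sheds 170 req/s to edge-1: 170 each.
    edge-1: 20+170 = 190 > 110
Round 3 — edge-1 crashes.
  edge-1 sheds 190 req/s: no online neighbours, lost.
No further crashes.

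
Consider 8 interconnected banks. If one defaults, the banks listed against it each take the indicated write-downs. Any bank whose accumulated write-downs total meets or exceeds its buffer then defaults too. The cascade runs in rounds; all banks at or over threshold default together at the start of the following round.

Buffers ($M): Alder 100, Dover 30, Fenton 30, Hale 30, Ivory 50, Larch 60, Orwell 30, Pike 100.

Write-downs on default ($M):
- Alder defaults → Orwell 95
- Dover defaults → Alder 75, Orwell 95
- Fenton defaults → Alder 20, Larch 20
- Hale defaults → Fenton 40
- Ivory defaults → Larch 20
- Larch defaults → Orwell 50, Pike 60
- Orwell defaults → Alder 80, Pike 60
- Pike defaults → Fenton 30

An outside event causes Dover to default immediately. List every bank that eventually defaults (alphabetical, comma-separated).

Alder, Dover, Orwell

Round 1 — Dover defaults (initial).
  Alder: +75 → 75 < 100
  Orwell: +95 → 95 ≥ 30
Round 2 — Orwell defaults.
  Alder: +80 → 155 ≥ 100
  Pike: +60 → 60 < 100
Round 3 — Alder defaults.
No further defaults.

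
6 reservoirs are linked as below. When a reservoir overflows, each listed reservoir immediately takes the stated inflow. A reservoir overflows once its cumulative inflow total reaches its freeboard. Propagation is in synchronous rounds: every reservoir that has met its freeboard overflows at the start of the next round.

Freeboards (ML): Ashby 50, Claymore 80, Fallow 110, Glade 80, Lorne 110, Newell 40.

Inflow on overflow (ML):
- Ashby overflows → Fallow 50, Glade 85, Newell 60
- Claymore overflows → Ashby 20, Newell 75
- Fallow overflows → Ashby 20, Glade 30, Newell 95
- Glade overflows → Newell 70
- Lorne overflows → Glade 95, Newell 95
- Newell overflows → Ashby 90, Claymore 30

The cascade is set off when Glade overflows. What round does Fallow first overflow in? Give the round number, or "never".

Round 1 — Glade overflows (initial).
  Newell: +70 → 70 ≥ 40
Round 2 — Newell overflows.
  Ashby: +90 → 90 ≥ 50
  Claymore: +30 → 30 < 80
Round 3 — Ashby overflows.
  Fallow: +50 → 50 < 110
No further overflows.

never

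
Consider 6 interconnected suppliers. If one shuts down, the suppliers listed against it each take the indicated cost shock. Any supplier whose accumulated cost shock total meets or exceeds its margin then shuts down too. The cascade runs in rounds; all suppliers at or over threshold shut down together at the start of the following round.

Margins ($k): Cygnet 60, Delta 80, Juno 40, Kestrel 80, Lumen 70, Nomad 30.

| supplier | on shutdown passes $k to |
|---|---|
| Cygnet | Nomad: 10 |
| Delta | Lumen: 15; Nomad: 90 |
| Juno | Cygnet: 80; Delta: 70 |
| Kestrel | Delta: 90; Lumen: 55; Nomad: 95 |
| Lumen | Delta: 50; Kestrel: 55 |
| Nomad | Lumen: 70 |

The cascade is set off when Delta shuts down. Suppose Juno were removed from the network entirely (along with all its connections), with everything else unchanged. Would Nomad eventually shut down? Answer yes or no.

With Juno removed:
Round 1 — Delta shuts down (initial).
  Lumen: +15 → 15 < 70
  Nomad: +90 → 90 ≥ 30
Round 2 — Nomad shuts down.
  Lumen: +70 → 85 ≥ 70
Round 3 — Lumen shuts down.
  Kestrel: +55 → 55 < 80
No further shutdowns.

yes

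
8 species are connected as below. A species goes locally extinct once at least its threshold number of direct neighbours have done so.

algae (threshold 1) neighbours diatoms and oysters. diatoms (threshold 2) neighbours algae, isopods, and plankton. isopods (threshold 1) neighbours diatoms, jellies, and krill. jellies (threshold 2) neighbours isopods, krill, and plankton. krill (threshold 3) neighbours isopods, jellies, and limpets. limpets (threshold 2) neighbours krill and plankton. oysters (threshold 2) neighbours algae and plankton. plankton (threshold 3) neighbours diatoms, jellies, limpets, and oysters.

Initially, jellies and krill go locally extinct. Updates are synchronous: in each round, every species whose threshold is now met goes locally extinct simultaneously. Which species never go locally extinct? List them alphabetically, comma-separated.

Round 1 — jellies, krill go locally extinct (initial).
Round 2 — checking thresholds:
  isopods: 2 of 3 neighbours ≥ 1, goes locally extinct.
  limpets: 1 of 2 neighbours < 2, holds.
  plankton: 1 of 4 neighbours < 3, holds.
Round 3 — no new extinctions; cascade stops.

algae, diatoms, limpets, oysters, plankton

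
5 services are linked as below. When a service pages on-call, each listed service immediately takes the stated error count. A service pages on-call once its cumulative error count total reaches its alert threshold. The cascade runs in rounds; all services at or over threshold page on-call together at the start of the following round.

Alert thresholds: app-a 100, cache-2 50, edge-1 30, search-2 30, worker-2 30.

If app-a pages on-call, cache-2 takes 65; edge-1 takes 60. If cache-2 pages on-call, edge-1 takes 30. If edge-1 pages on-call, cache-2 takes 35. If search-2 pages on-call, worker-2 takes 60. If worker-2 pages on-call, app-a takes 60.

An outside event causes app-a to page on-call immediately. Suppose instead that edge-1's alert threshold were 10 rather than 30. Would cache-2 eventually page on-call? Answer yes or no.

yes

With edge-1's alert threshold at 10:
Round 1 — app-a pages on-call (initial).
  cache-2: +65 → 65 ≥ 50
  edge-1: +60 → 60 ≥ 10
Round 2 — cache-2, edge-1 page on-call.
No further pages.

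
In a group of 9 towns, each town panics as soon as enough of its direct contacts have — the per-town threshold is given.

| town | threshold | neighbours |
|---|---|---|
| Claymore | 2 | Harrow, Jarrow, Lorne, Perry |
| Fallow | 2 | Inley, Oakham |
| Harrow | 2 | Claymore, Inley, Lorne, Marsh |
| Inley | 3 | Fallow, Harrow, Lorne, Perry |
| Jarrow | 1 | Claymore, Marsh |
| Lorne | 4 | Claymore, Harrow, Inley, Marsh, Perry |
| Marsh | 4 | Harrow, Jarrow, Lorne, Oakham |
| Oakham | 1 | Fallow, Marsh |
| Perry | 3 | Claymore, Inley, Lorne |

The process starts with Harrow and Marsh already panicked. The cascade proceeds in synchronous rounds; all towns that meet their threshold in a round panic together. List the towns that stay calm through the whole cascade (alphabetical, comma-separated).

Round 1 — Harrow, Marsh panic (initial).
Round 2 — checking thresholds:
  Claymore: 1 of 4 neighbours < 2, below threshold.
  Inley: 1 of 4 neighbours < 3, below threshold.
  Jarrow: 1 of 2 neighbours ≥ 1, panics.
  Lorne: 2 of 5 neighbours < 4, below threshold.
  Oakham: 1 of 2 neighbours ≥ 1, panics.
Round 3 — checking thresholds:
  Claymore: 2 of 4 neighbours ≥ 2, panics.
  Fallow: 1 of 2 neighbours < 2, below threshold.
  Inley: 1 of 4 neighbours < 3, below threshold.
  Lorne: 2 of 5 neighbours < 4, below threshold.
Round 4 — no new panics; cascade stops.

Fallow, Inley, Lorne, Perry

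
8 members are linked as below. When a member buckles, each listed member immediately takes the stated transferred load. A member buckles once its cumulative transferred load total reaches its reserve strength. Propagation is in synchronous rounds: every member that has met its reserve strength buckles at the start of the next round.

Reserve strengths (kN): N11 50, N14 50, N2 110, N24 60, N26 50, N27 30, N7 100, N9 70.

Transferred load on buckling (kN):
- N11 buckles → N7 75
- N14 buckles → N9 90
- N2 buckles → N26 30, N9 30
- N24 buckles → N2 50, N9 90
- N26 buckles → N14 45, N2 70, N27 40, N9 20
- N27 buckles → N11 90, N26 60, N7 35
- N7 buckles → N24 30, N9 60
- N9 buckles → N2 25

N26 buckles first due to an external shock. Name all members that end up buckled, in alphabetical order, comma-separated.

Round 1 — N26 buckles (initial).
  N14: +45 → 45 < 50
  N2: +70 → 70 < 110
  N27: +40 → 40 ≥ 30
  N9: +20 → 20 < 70
Round 2 — N27 buckles.
  N11: +90 → 90 ≥ 50
  N7: +35 → 35 < 100
Round 3 — N11 buckles.
  N7: +75 → 110 ≥ 100
Round 4 — N7 buckles.
  N24: +30 → 30 < 60
  N9: +60 → 80 ≥ 70
Round 5 — N9 buckles.
  N2: +25 → 95 < 110
No further bucklings.

N11, N26, N27, N7, N9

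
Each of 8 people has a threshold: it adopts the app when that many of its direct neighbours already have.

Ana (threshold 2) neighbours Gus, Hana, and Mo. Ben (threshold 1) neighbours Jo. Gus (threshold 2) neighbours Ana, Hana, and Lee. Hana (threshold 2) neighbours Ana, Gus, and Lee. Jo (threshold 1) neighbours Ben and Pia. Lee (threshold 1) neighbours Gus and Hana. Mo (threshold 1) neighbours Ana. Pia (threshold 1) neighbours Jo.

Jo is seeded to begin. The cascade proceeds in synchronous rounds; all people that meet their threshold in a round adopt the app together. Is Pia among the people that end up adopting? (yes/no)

Round 1 — Jo adopts the app (initial).
Round 2 — checking thresholds:
  Ben: 1 of 1 neighbours ≥ 1, adopts the app.
  Pia: 1 of 1 neighbours ≥ 1, adopts the app.
Round 3 — no new adoptions; cascade stops.

yes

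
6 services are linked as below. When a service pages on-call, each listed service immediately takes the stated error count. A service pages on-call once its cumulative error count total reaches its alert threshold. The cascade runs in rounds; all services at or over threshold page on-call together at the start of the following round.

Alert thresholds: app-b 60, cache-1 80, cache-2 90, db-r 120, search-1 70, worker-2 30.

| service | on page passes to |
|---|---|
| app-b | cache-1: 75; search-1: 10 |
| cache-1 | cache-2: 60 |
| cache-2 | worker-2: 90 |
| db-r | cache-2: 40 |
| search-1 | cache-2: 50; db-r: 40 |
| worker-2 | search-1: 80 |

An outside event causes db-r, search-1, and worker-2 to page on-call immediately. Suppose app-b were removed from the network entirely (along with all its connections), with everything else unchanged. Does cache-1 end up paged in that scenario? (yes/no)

With app-b removed:
Round 1 — db-r, search-1, worker-2 page on-call (initial).
  cache-2: +40+50 → 90 ≥ 90
Round 2 — cache-2 pages on-call.
No further pages.

no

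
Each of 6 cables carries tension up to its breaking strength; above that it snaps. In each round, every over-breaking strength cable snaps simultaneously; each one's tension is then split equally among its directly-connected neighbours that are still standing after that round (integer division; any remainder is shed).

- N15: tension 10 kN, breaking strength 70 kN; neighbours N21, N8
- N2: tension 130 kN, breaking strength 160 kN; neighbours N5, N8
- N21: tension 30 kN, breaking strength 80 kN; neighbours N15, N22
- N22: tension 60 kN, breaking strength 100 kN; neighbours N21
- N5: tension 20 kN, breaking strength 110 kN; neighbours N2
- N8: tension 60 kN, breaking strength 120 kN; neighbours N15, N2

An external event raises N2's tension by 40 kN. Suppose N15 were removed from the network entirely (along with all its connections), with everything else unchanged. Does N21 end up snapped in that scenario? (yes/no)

no

With N15 removed:
Round 1 — N2 at 170 > 160. N2 snaps.
  N2 sheds 170 kN to N5, N8: 85 each.
    N5: 20+85 = 105 ≤ 110
    N8: 60+85 = 145 > 120
Round 2 — N8 snaps.
  N8 sheds 145 kN: no online neighbours, lost.
No further breaks.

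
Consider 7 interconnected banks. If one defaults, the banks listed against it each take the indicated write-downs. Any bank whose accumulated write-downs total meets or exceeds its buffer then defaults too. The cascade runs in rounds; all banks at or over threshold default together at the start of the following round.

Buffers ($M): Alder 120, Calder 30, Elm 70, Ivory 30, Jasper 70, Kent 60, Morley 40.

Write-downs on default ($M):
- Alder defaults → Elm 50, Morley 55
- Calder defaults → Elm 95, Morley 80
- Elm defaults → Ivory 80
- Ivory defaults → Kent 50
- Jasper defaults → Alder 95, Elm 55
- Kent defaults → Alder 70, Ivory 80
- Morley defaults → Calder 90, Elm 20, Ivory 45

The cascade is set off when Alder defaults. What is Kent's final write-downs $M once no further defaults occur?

Round 1 — Alder defaults (initial).
  Elm: +50 → 50 < 70
  Morley: +55 → 55 ≥ 40
Round 2 — Morley defaults.
  Calder: +90 → 90 ≥ 30
  Elm: +20 → 70 ≥ 70
  Ivory: +45 → 45 ≥ 30
Round 3 — Calder, Elm, Ivory default.
  Kent: +50 → 50 < 60
No further defaults.

50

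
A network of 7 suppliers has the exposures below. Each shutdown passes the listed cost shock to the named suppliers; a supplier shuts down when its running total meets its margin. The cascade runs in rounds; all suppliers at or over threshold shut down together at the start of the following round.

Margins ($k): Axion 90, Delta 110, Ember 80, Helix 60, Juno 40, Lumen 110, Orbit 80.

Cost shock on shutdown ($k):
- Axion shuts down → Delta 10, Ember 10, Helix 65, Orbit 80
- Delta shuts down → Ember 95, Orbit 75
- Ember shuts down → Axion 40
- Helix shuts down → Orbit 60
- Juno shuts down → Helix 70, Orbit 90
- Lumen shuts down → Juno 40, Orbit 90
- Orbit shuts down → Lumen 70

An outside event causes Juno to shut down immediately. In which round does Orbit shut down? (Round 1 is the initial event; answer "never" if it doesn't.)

2

Round 1 — Juno shuts down (initial).
  Helix: +70 → 70 ≥ 60
  Orbit: +90 → 90 ≥ 80
Round 2 — Helix, Orbit shut down.
  Lumen: +70 → 70 < 110
No further shutdowns.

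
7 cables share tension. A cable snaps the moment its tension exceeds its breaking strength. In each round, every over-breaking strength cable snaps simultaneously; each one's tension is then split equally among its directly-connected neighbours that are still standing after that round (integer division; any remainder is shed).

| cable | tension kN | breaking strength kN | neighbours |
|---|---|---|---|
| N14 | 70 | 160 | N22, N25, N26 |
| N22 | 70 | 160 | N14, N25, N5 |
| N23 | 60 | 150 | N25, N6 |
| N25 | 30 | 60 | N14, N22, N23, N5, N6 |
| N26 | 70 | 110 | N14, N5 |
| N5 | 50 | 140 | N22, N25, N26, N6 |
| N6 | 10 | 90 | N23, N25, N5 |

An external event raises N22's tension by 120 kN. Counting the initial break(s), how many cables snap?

Round 1 — N22 at 190 > 160. N22 snaps.
  N22 sheds 190 kN to N14, N25, N5: 63 each (1 lost).
    N14: 70+63 = 133 ≤ 160
    N25: 30+63 = 93 > 60
    N5: 50+63 = 113 ≤ 140
Round 2 — N25 snaps.
  N25 sheds 93 kN to N14, N23, N5, N6: 23 each (1 lost).
    N14: 133+23 = 156 ≤ 160
    N23: 60+23 = 83 ≤ 150
    N5: 113+23 = 136 ≤ 140
    N6: 10+23 = 33 ≤ 90
No further breaks.

2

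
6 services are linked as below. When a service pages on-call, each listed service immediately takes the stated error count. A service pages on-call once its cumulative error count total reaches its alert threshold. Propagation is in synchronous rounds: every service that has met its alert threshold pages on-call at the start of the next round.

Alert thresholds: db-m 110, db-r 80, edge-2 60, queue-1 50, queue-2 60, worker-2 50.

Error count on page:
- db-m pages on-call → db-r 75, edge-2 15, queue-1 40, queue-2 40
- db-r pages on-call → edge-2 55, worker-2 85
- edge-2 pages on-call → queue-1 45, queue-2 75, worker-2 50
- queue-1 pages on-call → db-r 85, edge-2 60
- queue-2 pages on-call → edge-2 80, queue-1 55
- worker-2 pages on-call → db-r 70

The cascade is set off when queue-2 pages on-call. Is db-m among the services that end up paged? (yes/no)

no

Round 1 — queue-2 pages on-call (initial).
  edge-2: +80 → 80 ≥ 60
  queue-1: +55 → 55 ≥ 50
Round 2 — edge-2, queue-1 page on-call.
  db-r: +85 → 85 ≥ 80
  worker-2: +50 → 50 ≥ 50
Round 3 — db-r, worker-2 page on-call.
No further pages.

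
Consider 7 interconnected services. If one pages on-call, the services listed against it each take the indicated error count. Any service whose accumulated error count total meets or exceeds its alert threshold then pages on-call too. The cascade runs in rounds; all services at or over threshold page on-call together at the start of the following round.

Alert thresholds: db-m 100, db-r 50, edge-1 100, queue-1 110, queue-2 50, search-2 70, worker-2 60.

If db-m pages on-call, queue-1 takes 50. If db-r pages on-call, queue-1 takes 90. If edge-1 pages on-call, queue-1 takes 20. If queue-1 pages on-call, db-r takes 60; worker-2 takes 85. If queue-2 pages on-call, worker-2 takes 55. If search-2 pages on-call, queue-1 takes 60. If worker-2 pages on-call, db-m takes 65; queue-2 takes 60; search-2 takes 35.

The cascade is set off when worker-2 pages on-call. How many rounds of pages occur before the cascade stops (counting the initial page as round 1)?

Round 1 — worker-2 pages on-call (initial).
  db-m: +65 → 65 < 100
  queue-2: +60 → 60 ≥ 50
  search-2: +35 → 35 < 70
Round 2 — queue-2 pages on-call.
No further pages.

2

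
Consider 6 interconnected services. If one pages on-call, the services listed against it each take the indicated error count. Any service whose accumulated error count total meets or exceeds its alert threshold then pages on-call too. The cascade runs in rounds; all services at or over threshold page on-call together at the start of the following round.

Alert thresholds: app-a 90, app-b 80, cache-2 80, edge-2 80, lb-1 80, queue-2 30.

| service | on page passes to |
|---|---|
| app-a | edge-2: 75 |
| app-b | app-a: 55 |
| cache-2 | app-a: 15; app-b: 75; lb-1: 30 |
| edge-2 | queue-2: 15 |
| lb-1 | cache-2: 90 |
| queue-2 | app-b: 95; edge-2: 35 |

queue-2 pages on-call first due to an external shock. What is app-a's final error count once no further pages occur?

55

Round 1 — queue-2 pages on-call (initial).
  app-b: +95 → 95 ≥ 80
  edge-2: +35 → 35 < 80
Round 2 — app-b pages on-call.
  app-a: +55 → 55 < 90
No further pages.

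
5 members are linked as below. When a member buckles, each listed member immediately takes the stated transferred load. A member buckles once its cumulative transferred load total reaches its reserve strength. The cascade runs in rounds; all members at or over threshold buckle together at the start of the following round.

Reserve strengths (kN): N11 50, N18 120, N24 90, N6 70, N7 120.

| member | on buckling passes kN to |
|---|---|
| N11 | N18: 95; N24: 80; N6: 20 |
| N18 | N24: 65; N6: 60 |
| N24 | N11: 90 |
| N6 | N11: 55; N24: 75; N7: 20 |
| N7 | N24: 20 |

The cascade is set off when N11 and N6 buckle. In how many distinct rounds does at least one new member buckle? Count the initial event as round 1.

2

Round 1 — N11, N6 buckle (initial).
  N18: +95 → 95 < 120
  N24: +80+75 → 155 ≥ 90
  N7: +20 → 20 < 120
Round 2 — N24 buckles.
No further bucklings.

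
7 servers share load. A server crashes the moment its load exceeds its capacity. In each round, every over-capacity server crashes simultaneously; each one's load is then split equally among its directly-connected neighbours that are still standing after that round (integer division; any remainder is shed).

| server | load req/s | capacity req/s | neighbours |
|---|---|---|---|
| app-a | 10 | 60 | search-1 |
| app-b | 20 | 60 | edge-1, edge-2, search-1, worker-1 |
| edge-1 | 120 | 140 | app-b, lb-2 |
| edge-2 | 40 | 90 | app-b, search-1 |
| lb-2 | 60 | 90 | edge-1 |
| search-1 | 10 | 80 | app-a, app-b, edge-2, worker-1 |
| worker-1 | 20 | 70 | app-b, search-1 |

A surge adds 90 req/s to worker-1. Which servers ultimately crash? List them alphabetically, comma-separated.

app-b, edge-1, edge-2, lb-2, search-1, worker-1

Round 1 — worker-1 at 110 > 70. worker-1 crashes.
  worker-1 sheds 110 req/s to app-b, search-1: 55 each.
    app-b: 20+55 = 75 > 60
    search-1: 10+55 = 65 ≤ 80
Round 2 — app-b crashes.
  app-b sheds 75 req/s to edge-1, edge-2, search-1: 25 each.
    edge-1: 120+25 = 145 > 140
    edge-2: 40+25 = 65 ≤ 90
    search-1: 65+25 = 90 > 80
Round 3 — edge-1, search-1 crash.
  edge-1 sheds 145 req/s to lb-2: 145 each.
    lb-2: 60+145 = 205 > 90
  search-1 sheds 90 req/s to app-a, edge-2: 45 each.
    app-a: 10+45 = 55 ≤ 60
    edge-2: 65+45 = 110 > 90
Round 4 — edge-2, lb-2 crash.
  edge-2 sheds 110 req/s: no online neighbours, lost.
  lb-2 sheds 205 req/s: no online neighbours, lost.
No further crashes.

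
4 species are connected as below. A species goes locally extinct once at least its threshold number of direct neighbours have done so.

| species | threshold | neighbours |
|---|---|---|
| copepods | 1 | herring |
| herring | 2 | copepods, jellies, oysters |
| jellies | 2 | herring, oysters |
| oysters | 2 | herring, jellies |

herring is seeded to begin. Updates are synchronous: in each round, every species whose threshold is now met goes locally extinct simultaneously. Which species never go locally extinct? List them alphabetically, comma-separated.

jellies, oysters

Round 1 — herring goes locally extinct (initial).
Round 2 — checking thresholds:
  copepods: 1 of 1 neighbours ≥ 1, goes locally extinct.
  jellies: 1 of 2 neighbours < 2, not yet.
  oysters: 1 of 2 neighbours < 2, not yet.
Round 3 — no new extinctions; cascade stops.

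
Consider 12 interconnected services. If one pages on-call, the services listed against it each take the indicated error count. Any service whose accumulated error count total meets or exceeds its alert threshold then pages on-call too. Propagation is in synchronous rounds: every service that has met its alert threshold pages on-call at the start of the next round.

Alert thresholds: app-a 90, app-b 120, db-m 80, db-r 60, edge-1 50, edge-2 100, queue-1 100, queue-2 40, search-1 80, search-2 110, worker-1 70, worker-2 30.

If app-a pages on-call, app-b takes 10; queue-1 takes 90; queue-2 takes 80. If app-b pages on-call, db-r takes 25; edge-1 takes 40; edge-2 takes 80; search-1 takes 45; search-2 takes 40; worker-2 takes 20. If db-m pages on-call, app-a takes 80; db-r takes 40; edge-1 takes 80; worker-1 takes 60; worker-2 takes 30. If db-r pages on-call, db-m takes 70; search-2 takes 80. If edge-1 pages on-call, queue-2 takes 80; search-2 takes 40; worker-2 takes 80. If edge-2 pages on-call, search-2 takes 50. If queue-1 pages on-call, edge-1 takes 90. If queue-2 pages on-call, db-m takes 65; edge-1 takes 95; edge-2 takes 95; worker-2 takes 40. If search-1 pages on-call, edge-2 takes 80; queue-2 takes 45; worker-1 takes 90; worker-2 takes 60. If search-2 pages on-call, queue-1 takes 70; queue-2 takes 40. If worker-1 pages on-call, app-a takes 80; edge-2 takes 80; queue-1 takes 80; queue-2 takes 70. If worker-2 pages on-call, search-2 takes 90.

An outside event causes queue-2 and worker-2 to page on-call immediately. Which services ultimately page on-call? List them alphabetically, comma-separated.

edge-1, queue-2, search-2, worker-2

Round 1 — queue-2, worker-2 page on-call (initial).
  db-m: +65 → 65 < 80
  edge-1: +95 → 95 ≥ 50
  edge-2: +95 → 95 < 100
  search-2: +90 → 90 < 110
Round 2 — edge-1 pages on-call.
  search-2: +40 → 130 ≥ 110
Round 3 — search-2 pages on-call.
  queue-1: +70 → 70 < 100
No further pages.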